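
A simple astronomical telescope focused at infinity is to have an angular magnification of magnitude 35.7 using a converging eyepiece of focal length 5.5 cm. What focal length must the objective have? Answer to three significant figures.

|M| = f_obj/|f_eye|, so f_obj = |M| x |f_eye| = 35.7 x 5.5 = 196.350 cm.

196 cm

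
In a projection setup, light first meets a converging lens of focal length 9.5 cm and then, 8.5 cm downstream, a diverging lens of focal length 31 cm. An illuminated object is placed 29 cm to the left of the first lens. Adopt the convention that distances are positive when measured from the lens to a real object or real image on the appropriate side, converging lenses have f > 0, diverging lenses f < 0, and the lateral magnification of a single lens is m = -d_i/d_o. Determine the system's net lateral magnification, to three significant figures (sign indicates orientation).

-0.595

Applying the thin-lens equation to the first lens, 1/9.5 = 1/29 + 1/d_i1, which gives d_i1 = 14.128 cm.
Its lateral magnification is m_1 = -d_i1/d_o1 = -(14.128)/29 = -0.4872.
Since 14.128 cm > 8.5 cm, the first image lies past the second lens and serves as a virtual object: d_o2 = L - d_i1 = -5.628 cm.
Applying the thin-lens equation again with f_2 = -31 cm and d_o2 = -5.628 cm gives d_i2 = 6.877 cm.
m_2 = -(6.877)/(-5.628) = 1.2218.
Overall magnification: m = m_1 m_2 = -0.5953.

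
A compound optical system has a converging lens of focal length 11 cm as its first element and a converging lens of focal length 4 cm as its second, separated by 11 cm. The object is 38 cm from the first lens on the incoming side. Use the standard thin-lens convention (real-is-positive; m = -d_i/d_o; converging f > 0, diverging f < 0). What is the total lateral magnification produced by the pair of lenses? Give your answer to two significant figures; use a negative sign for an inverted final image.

Applying the thin-lens equation to the first lens, 1/11 = 1/38 + 1/d_i1, which gives d_i1 = 15.481 cm.
Its lateral magnification is m_1 = -d_i1/d_o1 = -(15.481)/38 = -0.4074.
Since 15.481 cm > 11 cm, the first image lies past the second lens and serves as a virtual object: d_o2 = L - d_i1 = -4.481 cm.
Applying the thin-lens equation again with f_2 = 4 cm and d_o2 = -4.481 cm gives d_i2 = 2.114 cm.
m_2 = -(2.114)/(-4.481) = 0.4716.
Total m = m_1 x m_2 = (-0.4074)(0.4716) = -0.1921.

-0.19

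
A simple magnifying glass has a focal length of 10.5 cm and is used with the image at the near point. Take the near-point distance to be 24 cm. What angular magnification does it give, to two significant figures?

M = 1 + D/f = 1 + 24/10.5 = 3.286.

3.3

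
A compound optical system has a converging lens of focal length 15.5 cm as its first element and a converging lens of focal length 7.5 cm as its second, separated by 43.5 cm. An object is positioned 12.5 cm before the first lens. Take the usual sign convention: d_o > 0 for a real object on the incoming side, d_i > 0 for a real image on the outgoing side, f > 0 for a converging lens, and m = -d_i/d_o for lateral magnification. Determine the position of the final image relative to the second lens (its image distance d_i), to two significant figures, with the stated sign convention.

8.1 cm

Lens 1: 1/d_i1 = 1/f_1 - 1/d_o1 = 1/15.5 - 1/12.5 = -0.01548 cm^-1, so d_i1 = -64.583 cm.
The intermediate image is virtual, 64.583 cm to the left of lens 1, so d_o2 = L - d_i1 = 43.5 - (-64.583) = 108.083 cm.
Lens 2: 1/d_i2 = 1/f_2 - 1/d_o2 = 1/7.5 - 1/(108.083) = 0.12408 cm^-1, so d_i2 = 8.059 cm.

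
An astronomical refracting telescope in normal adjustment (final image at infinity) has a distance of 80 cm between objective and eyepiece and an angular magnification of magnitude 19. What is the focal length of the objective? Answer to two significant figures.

In normal adjustment the tube length equals f_obj + f_eye and |M| = f_obj/f_eye.
So f_obj = 19 f_eye and 19 f_eye + f_eye = 80 cm, giving f_eye = 80/20 = 4.000 cm and f_obj = 76.000 cm.

76 cm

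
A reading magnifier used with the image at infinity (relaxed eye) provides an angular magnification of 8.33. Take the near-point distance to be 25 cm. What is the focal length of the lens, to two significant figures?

For the image at infinity, M = D/f.
f = D/M = 25/8.33 = 3.001 cm.

3.0 cm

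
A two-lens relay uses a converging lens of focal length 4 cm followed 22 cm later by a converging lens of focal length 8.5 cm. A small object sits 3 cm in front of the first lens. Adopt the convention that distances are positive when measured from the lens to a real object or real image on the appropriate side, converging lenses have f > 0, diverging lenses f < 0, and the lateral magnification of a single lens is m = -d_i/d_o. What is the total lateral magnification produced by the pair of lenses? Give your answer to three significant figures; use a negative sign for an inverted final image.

-1.33

First lens: d_i1 = 1/(1/4 - 1/3) = -12.000 cm.
m_1 = -(-12.000)/3 = 4.0000.
The intermediate image is virtual, 12.000 cm to the left of lens 1, so d_o2 = L - d_i1 = 22 - (-12.000) = 34.000 cm.
Second lens: d_i2 = 1/(1/8.5 - 1/(34.000)) = 11.333 cm.
m_2 = -(11.333)/(34.000) = -0.3333.
Overall magnification: m = m_1 m_2 = -1.3333.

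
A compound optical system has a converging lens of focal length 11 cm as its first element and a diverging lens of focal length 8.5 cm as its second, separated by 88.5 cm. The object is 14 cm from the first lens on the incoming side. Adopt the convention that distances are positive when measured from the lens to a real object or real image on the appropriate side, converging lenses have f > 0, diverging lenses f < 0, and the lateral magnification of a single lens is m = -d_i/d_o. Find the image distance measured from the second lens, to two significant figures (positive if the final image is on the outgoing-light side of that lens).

First lens: d_i1 = 1/(1/11 - 1/14) = 51.333 cm.
The intermediate image is 51.333 cm to the right of lens 1, so d_o2 = L - d_i1 = 88.5 - 51.333 = 37.167 cm.
Second lens: d_i2 = 1/(1/(-8.5) - 1/(37.167)) = -6.918 cm.

-6.9 cm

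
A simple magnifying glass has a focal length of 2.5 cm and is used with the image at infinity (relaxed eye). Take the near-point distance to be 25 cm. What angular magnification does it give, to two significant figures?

10

M = D/f = 25/2.5 = 10.000.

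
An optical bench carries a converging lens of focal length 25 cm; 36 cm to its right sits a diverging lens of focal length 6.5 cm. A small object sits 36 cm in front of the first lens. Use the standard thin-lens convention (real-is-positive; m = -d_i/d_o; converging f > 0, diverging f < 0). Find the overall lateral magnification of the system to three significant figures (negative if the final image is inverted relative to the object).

0.376

Applying the thin-lens equation to the first lens, 1/25 = 1/36 + 1/d_i1, which gives d_i1 = 81.818 cm.
Its lateral magnification is m_1 = -d_i1/d_o1 = -(81.818)/36 = -2.2727.
This image would form 81.818 cm past lens 1, i.e. 45.818 cm beyond lens 2, so it is a virtual object for lens 2: d_o2 = 36 - 81.818 = -45.818 cm.
Applying the thin-lens equation again with f_2 = -6.5 cm and d_o2 = -45.818 cm gives d_i2 = -7.575 cm.
m_2 = -(-7.575)/(-45.818) = -0.1653.
The system's lateral magnification is m_1 m_2 = (-2.2727)(-0.1653) = 0.3757.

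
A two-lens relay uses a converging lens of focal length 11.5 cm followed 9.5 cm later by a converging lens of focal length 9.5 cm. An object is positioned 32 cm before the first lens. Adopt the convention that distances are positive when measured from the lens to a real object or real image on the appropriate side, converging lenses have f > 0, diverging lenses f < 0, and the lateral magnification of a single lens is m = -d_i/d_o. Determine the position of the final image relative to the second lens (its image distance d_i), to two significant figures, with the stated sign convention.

Lens 1: 1/d_i1 = 1/f_1 - 1/d_o1 = 1/11.5 - 1/32 = 0.05571 cm^-1, so d_i1 = 17.951 cm.
Since 17.951 cm > 9.5 cm, the first image lies past the second lens and serves as a virtual object: d_o2 = L - d_i1 = -8.451 cm.
Lens 2: 1/d_i2 = 1/f_2 - 1/d_o2 = 1/9.5 - 1/(-8.451) = 0.22359 cm^-1, so d_i2 = 4.472 cm.

4.5 cm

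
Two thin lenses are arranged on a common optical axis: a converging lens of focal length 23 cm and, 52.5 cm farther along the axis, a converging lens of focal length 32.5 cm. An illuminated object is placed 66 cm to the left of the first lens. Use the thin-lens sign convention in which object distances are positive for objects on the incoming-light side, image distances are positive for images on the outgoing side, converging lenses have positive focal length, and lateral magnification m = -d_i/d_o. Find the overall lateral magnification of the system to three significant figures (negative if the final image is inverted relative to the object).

-1.14

Lens 1: 1/d_i1 = 1/f_1 - 1/d_o1 = 1/23 - 1/66 = 0.02833 cm^-1, so d_i1 = 35.302 cm.
m_1 = -(35.302)/66 = -0.5349.
The intermediate image is 35.302 cm to the right of lens 1, so d_o2 = L - d_i1 = 52.5 - 35.302 = 17.198 cm.
Lens 2: 1/d_i2 = 1/f_2 - 1/d_o2 = 1/32.5 - 1/(17.198) = -0.02738 cm^-1, so d_i2 = -36.525 cm.
m_2 = -(-36.525)/(17.198) = 2.1239.
Overall magnification: m = m_1 m_2 = -1.1360.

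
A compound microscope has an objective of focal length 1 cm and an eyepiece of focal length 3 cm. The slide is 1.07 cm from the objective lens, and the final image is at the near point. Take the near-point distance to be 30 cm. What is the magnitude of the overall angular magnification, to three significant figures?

Objective: 1/d_i = 1/f_obj - 1/d_o = 1/1 - 1/1.07 = 0.06542 cm^-1, so d_i = 15.286 cm.
m_obj = -d_i/d_o = -15.286/1.07 = -14.286.
Eyepiece angular magnification (image at near point): M_eye = 1 + D/f_e = 1 + 30/3 = 11.000.
Overall M = m_obj x M_eye = (-14.286)(11.000) = -157.14.
|M| = 157.14.

157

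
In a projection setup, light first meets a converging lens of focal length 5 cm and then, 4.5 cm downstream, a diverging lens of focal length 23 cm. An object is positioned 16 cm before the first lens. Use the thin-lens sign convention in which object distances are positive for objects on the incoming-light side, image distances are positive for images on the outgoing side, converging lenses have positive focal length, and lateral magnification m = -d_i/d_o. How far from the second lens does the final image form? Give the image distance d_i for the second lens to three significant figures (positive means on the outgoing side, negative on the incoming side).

3.15 cm

Applying the thin-lens equation to the first lens, 1/5 = 1/16 + 1/d_i1, which gives d_i1 = 7.273 cm.
Since 7.273 cm > 4.5 cm, the first image lies past the second lens and serves as a virtual object: d_o2 = L - d_i1 = -2.773 cm.
Applying the thin-lens equation again with f_2 = -23 cm and d_o2 = -2.773 cm gives d_i2 = 3.153 cm.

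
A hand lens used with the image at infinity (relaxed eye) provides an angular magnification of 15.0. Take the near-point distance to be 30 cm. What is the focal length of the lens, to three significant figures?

For the image at infinity, M = D/f.
f = D/M = 30/15.0 = 2.000 cm.

2.00 cm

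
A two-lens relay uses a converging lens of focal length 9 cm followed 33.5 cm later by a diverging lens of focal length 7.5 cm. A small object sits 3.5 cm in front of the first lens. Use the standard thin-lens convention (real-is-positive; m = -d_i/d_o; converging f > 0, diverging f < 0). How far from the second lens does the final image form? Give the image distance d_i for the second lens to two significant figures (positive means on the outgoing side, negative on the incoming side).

Lens 1: 1/d_i1 = 1/f_1 - 1/d_o1 = 1/9 - 1/3.5 = -0.17460 cm^-1, so d_i1 = -5.727 cm.
The intermediate image is virtual, 5.727 cm to the left of lens 1, so d_o2 = L - d_i1 = 33.5 - (-5.727) = 39.227 cm.
Lens 2: 1/d_i2 = 1/f_2 - 1/d_o2 = 1/(-7.5) - 1/(39.227) = -0.15883 cm^-1, so d_i2 = -6.296 cm.

-6.3 cm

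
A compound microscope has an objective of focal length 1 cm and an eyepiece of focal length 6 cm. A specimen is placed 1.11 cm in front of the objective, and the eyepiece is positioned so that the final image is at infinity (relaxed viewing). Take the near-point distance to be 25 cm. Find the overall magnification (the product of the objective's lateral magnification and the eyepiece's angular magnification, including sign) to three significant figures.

-37.9

Objective: 1/d_i = 1/f_obj - 1/d_o = 1/1 - 1/1.11 = 0.09910 cm^-1, so d_i = 10.091 cm.
m_obj = -d_i/d_o = -10.091/1.11 = -9.091.
Eyepiece angular magnification (image at infinity): M_eye = D/f_e = 25/6 = 4.167.
Overall M = m_obj x M_eye = (-9.091)(4.167) = -37.88.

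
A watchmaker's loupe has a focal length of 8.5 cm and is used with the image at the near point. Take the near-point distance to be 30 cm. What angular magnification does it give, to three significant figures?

4.53

M = 1 + D/f = 1 + 30/8.5 = 4.529.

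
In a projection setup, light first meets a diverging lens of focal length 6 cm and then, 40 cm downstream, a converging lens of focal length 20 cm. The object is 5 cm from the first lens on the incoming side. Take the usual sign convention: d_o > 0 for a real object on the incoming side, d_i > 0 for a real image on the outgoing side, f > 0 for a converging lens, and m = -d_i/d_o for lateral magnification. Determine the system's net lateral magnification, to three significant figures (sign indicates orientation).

-0.480

Applying the thin-lens equation to the first lens, 1/(-6) = 1/5 + 1/d_i1, which gives d_i1 = -2.727 cm.
Its lateral magnification is m_1 = -d_i1/d_o1 = -(-2.727)/5 = 0.5455.
The intermediate image is virtual, 2.727 cm to the left of lens 1, so d_o2 = L - d_i1 = 40 - (-2.727) = 42.727 cm.
Applying the thin-lens equation again with f_2 = 20 cm and d_o2 = 42.727 cm gives d_i2 = 37.600 cm.
m_2 = -(37.600)/(42.727) = -0.8800.
The system's lateral magnification is m_1 m_2 = (0.5455)(-0.8800) = -0.4800.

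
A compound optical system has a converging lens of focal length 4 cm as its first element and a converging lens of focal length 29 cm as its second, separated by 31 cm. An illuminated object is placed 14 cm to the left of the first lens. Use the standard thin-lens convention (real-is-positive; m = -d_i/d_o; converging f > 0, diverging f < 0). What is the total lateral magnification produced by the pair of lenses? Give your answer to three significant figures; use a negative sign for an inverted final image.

-3.22

First lens: d_i1 = 1/(1/4 - 1/14) = 5.600 cm.
m_1 = -(5.600)/14 = -0.4000.
The intermediate image is 5.600 cm to the right of lens 1, so d_o2 = L - d_i1 = 31 - 5.600 = 25.400 cm.
Second lens: d_i2 = 1/(1/29 - 1/(25.400)) = -204.611 cm.
m_2 = -(-204.611)/(25.400) = 8.0556.
The system's lateral magnification is m_1 m_2 = (-0.4000)(8.0556) = -3.2222.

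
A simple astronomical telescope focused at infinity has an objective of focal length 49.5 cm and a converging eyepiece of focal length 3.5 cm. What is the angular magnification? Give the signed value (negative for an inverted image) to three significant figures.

M = -f_obj/f_eye = -49.5/(3.5) = -14.143.

-14.1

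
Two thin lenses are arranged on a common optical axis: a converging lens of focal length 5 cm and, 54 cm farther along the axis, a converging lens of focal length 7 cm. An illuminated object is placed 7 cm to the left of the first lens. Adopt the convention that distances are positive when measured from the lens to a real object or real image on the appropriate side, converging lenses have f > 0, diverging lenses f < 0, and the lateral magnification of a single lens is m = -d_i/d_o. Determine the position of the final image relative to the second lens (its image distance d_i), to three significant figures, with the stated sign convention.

8.66 cm

Lens 1: 1/d_i1 = 1/f_1 - 1/d_o1 = 1/5 - 1/7 = 0.05714 cm^-1, so d_i1 = 17.500 cm.
Object distance for lens 2: d_o2 = 54 - 17.500 = 36.500 cm.
Lens 2: 1/d_i2 = 1/f_2 - 1/d_o2 = 1/7 - 1/(36.500) = 0.11546 cm^-1, so d_i2 = 8.661 cm.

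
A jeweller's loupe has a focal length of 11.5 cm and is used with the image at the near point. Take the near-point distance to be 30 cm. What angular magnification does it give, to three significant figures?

3.61

M = 1 + D/f = 1 + 30/11.5 = 3.609.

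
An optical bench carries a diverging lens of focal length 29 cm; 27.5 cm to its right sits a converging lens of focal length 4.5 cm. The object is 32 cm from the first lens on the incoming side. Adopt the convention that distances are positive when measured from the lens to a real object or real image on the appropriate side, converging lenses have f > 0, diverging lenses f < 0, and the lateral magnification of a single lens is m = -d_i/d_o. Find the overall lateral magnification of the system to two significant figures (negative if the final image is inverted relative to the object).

-0.056

Applying the thin-lens equation to the first lens, 1/(-29) = 1/32 + 1/d_i1, which gives d_i1 = -15.213 cm.
Its lateral magnification is m_1 = -d_i1/d_o1 = -(-15.213)/32 = 0.4754.
With d_i1 < 0 the first image is virtual and lies on the object side; the object distance for lens 2 is d_o2 = 27.5 - (-15.213) = 42.713 cm.
Applying the thin-lens equation again with f_2 = 4.5 cm and d_o2 = 42.713 cm gives d_i2 = 5.030 cm.
m_2 = -(5.030)/(42.713) = -0.1178.
The system's lateral magnification is m_1 m_2 = (0.4754)(-0.1178) = -0.0560.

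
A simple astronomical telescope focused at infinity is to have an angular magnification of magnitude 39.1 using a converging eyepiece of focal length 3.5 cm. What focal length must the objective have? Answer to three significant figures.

|M| = f_obj/|f_eye|, so f_obj = |M| x |f_eye| = 39.1 x 3.5 = 136.850 cm.

137 cm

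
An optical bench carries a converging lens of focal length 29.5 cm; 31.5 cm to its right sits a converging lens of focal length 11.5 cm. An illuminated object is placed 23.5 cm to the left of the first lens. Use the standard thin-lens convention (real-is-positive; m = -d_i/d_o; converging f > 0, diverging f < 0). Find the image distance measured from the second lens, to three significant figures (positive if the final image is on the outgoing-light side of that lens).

12.5 cm

Lens 1: 1/d_i1 = 1/f_1 - 1/d_o1 = 1/29.5 - 1/23.5 = -0.00865 cm^-1, so d_i1 = -115.542 cm.
With d_i1 < 0 the first image is virtual and lies on the object side; the object distance for lens 2 is d_o2 = 31.5 - (-115.542) = 147.042 cm.
Lens 2: 1/d_i2 = 1/f_2 - 1/d_o2 = 1/11.5 - 1/(147.042) = 0.08016 cm^-1, so d_i2 = 12.476 cm.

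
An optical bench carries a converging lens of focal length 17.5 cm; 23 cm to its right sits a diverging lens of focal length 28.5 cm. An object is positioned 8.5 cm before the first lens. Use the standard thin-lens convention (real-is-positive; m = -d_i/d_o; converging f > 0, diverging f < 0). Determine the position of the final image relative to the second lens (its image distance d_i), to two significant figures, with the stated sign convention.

-17 cm

Lens 1: 1/d_i1 = 1/f_1 - 1/d_o1 = 1/17.5 - 1/8.5 = -0.06050 cm^-1, so d_i1 = -16.528 cm.
The intermediate image is virtual, 16.528 cm to the left of lens 1, so d_o2 = L - d_i1 = 23 - (-16.528) = 39.528 cm.
Lens 2: 1/d_i2 = 1/f_2 - 1/d_o2 = 1/(-28.5) - 1/(39.528) = -0.06039 cm^-1, so d_i2 = -16.560 cm.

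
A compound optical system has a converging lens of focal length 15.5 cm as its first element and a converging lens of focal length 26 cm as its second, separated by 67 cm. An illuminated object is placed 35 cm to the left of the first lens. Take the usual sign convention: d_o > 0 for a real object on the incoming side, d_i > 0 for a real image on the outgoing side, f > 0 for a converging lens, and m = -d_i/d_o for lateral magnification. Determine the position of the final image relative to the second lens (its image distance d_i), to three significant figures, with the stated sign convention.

77.3 cm

Applying the thin-lens equation to the first lens, 1/15.5 = 1/35 + 1/d_i1, which gives d_i1 = 27.821 cm.
Object distance for lens 2: d_o2 = 67 - 27.821 = 39.179 cm.
Applying the thin-lens equation again with f_2 = 26 cm and d_o2 = 39.179 cm gives d_i2 = 77.292 cm.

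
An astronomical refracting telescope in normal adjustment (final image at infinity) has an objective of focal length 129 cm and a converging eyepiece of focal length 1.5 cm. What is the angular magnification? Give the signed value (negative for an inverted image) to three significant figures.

M = -f_obj/f_eye = -129/(1.5) = -86.000.

-86.0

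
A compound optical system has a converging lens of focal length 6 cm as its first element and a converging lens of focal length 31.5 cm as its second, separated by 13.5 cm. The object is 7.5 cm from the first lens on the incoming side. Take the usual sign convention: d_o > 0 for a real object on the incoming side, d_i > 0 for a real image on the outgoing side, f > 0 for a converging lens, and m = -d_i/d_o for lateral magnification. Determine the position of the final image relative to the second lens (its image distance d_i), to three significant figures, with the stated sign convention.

Applying the thin-lens equation to the first lens, 1/6 = 1/7.5 + 1/d_i1, which gives d_i1 = 30.000 cm.
Since 30.000 cm > 13.5 cm, the first image lies past the second lens and serves as a virtual object: d_o2 = L - d_i1 = -16.500 cm.
Applying the thin-lens equation again with f_2 = 31.5 cm and d_o2 = -16.500 cm gives d_i2 = 10.828 cm.

10.8 cm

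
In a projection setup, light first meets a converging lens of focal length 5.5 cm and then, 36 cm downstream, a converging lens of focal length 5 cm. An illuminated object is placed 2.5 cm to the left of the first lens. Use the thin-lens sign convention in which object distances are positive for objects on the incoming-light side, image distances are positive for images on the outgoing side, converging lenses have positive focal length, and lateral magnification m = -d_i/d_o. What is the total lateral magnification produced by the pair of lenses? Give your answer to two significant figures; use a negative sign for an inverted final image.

-0.26

Lens 1: 1/d_i1 = 1/f_1 - 1/d_o1 = 1/5.5 - 1/2.5 = -0.21818 cm^-1, so d_i1 = -4.583 cm.
m_1 = -(-4.583)/2.5 = 1.8333.
The intermediate image is virtual, 4.583 cm to the left of lens 1, so d_o2 = L - d_i1 = 36 - (-4.583) = 40.583 cm.
Lens 2: 1/d_i2 = 1/f_2 - 1/d_o2 = 1/5 - 1/(40.583) = 0.17536 cm^-1, so d_i2 = 5.703 cm.
m_2 = -(5.703)/(40.583) = -0.1405.
Overall magnification: m = m_1 m_2 = -0.2576.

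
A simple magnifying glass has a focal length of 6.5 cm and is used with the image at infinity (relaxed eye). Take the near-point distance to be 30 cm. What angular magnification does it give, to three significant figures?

M = D/f = 30/6.5 = 4.615.

4.62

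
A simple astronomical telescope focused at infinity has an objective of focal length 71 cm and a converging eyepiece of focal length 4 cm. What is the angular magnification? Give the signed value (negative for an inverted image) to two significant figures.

-18

M = -f_obj/f_eye = -71/(4) = -17.750.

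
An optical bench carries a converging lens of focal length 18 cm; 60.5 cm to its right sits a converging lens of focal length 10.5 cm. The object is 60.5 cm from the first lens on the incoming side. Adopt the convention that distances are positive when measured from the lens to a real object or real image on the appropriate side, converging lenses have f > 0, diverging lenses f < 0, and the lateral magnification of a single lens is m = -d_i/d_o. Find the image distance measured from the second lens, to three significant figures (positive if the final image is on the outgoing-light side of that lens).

Applying the thin-lens equation to the first lens, 1/18 = 1/60.5 + 1/d_i1, which gives d_i1 = 25.624 cm.
That image sits 34.876 cm in front of the second lens, so d_o2 = 34.876 cm.
Applying the thin-lens equation again with f_2 = 10.5 cm and d_o2 = 34.876 cm gives d_i2 = 15.023 cm.

15.0 cm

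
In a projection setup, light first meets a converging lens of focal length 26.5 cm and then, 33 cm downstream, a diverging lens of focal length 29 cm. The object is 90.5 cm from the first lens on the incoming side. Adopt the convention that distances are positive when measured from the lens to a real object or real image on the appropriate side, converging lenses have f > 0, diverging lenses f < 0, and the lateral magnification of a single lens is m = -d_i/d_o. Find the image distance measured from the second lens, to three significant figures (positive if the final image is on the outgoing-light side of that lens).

5.29 cm

First lens: d_i1 = 1/(1/26.5 - 1/90.5) = 37.473 cm.
This image would form 37.473 cm past lens 1, i.e. 4.473 cm beyond lens 2, so it is a virtual object for lens 2: d_o2 = 33 - 37.473 = -4.473 cm.
Second lens: d_i2 = 1/(1/(-29) - 1/(-4.473)) = 5.288 cm.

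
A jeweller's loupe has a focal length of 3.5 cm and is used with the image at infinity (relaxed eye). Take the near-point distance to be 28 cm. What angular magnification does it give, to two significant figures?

M = D/f = 28/3.5 = 8.000.

8.0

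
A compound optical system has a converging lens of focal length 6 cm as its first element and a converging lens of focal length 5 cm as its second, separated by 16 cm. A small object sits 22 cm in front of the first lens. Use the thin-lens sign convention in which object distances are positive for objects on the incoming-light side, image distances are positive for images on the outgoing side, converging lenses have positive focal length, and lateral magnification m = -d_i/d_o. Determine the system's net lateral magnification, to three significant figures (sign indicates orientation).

0.682

Applying the thin-lens equation to the first lens, 1/6 = 1/22 + 1/d_i1, which gives d_i1 = 8.250 cm.
Its lateral magnification is m_1 = -d_i1/d_o1 = -(8.250)/22 = -0.3750.
Object distance for lens 2: d_o2 = 16 - 8.250 = 7.750 cm.
Applying the thin-lens equation again with f_2 = 5 cm and d_o2 = 7.750 cm gives d_i2 = 14.091 cm.
m_2 = -(14.091)/(7.750) = -1.8182.
The system's lateral magnification is m_1 m_2 = (-0.3750)(-1.8182) = 0.6818.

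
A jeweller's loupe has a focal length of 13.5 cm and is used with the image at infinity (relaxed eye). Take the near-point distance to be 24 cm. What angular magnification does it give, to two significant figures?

M = D/f = 24/13.5 = 1.778.

1.8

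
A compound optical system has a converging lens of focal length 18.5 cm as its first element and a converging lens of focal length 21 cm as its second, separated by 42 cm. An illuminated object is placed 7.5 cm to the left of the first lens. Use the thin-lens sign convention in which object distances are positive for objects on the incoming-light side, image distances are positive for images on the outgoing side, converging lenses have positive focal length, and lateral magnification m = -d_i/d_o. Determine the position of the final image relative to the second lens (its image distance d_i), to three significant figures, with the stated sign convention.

34.1 cm

Lens 1: 1/d_i1 = 1/f_1 - 1/d_o1 = 1/18.5 - 1/7.5 = -0.07928 cm^-1, so d_i1 = -12.614 cm.
With d_i1 < 0 the first image is virtual and lies on the object side; the object distance for lens 2 is d_o2 = 42 - (-12.614) = 54.614 cm.
Lens 2: 1/d_i2 = 1/f_2 - 1/d_o2 = 1/21 - 1/(54.614) = 0.02931 cm^-1, so d_i2 = 34.120 cm.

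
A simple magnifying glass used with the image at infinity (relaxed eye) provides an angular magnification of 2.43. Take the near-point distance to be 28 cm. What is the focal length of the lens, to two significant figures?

12 cm

For the image at infinity, M = D/f.
f = D/M = 28/2.43 = 11.523 cm.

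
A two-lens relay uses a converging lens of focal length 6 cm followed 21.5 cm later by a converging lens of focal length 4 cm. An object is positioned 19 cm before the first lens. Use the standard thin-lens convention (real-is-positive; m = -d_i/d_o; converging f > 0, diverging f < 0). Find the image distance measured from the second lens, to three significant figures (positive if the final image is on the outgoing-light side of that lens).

Lens 1: 1/d_i1 = 1/f_1 - 1/d_o1 = 1/6 - 1/19 = 0.11404 cm^-1, so d_i1 = 8.769 cm.
The intermediate image is 8.769 cm to the right of lens 1, so d_o2 = L - d_i1 = 21.5 - 8.769 = 12.731 cm.
Lens 2: 1/d_i2 = 1/f_2 - 1/d_o2 = 1/4 - 1/(12.731) = 0.17145 cm^-1, so d_i2 = 5.833 cm.

5.83 cm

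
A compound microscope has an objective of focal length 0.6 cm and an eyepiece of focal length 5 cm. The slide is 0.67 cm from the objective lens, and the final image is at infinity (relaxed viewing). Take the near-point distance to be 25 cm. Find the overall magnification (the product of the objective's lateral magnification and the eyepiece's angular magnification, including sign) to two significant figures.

-43

Objective: 1/d_i = 1/f_obj - 1/d_o = 1/0.6 - 1/0.67 = 0.17413 cm^-1, so d_i = 5.743 cm.
m_obj = -d_i/d_o = -5.743/0.67 = -8.571.
Eyepiece angular magnification (image at infinity): M_eye = D/f_e = 25/5 = 5.000.
Overall M = m_obj x M_eye = (-8.571)(5.000) = -42.86.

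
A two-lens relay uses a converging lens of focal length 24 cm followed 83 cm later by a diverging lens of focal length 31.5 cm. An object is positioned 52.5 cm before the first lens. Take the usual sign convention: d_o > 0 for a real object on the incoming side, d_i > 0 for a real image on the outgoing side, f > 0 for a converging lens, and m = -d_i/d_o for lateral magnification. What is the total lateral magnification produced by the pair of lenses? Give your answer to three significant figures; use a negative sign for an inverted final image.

-0.377

Lens 1: 1/d_i1 = 1/f_1 - 1/d_o1 = 1/24 - 1/52.5 = 0.02262 cm^-1, so d_i1 = 44.211 cm.
m_1 = -(44.211)/52.5 = -0.8421.
Object distance for lens 2: d_o2 = 83 - 44.211 = 38.789 cm.
Lens 2: 1/d_i2 = 1/f_2 - 1/d_o2 = 1/(-31.5) - 1/(38.789) = -0.05753 cm^-1, so d_i2 = -17.383 cm.
m_2 = -(-17.383)/(38.789) = 0.4481.
The system's lateral magnification is m_1 m_2 = (-0.8421)(0.4481) = -0.3774.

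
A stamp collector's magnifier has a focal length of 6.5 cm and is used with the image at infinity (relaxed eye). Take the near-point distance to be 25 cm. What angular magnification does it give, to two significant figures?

M = D/f = 25/6.5 = 3.846.

3.8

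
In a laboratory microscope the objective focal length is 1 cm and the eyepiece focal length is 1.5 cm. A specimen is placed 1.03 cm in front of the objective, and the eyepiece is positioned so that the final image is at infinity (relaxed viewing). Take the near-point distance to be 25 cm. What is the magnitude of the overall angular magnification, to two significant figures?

Objective: 1/d_i = 1/f_obj - 1/d_o = 1/1 - 1/1.03 = 0.02913 cm^-1, so d_i = 34.333 cm.
m_obj = -d_i/d_o = -34.333/1.03 = -33.333.
Eyepiece angular magnification (image at infinity): M_eye = D/f_e = 25/1.5 = 16.667.
Overall M = m_obj x M_eye = (-33.333)(16.667) = -555.56.
|M| = 555.56.

560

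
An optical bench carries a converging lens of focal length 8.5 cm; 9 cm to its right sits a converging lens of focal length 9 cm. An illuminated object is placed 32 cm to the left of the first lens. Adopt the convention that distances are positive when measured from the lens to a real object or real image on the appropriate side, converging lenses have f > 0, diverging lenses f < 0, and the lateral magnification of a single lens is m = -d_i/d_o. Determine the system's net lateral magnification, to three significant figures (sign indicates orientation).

-0.281

Applying the thin-lens equation to the first lens, 1/8.5 = 1/32 + 1/d_i1, which gives d_i1 = 11.574 cm.
Its lateral magnification is m_1 = -d_i1/d_o1 = -(11.574)/32 = -0.3617.
Since 11.574 cm > 9 cm, the first image lies past the second lens and serves as a virtual object: d_o2 = L - d_i1 = -2.574 cm.
Applying the thin-lens equation again with f_2 = 9 cm and d_o2 = -2.574 cm gives d_i2 = 2.002 cm.
m_2 = -(2.002)/(-2.574) = 0.7776.
The system's lateral magnification is m_1 m_2 = (-0.3617)(0.7776) = -0.2812.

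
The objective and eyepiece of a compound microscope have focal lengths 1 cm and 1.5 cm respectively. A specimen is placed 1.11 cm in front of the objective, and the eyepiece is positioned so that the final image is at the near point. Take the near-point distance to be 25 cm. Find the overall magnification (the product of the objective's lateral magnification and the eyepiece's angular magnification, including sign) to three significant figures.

-161

Objective: 1/d_i = 1/f_obj - 1/d_o = 1/1 - 1/1.11 = 0.09910 cm^-1, so d_i = 10.091 cm.
m_obj = -d_i/d_o = -10.091/1.11 = -9.091.
Eyepiece angular magnification (image at near point): M_eye = 1 + D/f_e = 1 + 25/1.5 = 17.667.
Overall M = m_obj x M_eye = (-9.091)(17.667) = -160.61.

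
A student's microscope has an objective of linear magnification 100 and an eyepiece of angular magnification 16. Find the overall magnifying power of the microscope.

The overall magnification of a compound microscope is the product of the objective and eyepiece magnifications:
M = M_obj x M_eye = 100 x 16 = 1600.

1600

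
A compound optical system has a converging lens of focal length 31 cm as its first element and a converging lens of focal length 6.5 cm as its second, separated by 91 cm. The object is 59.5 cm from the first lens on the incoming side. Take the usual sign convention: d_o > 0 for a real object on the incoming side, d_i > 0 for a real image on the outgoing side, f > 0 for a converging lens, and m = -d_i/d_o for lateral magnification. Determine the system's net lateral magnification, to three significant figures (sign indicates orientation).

0.357

Applying the thin-lens equation to the first lens, 1/31 = 1/59.5 + 1/d_i1, which gives d_i1 = 64.719 cm.
Its lateral magnification is m_1 = -d_i1/d_o1 = -(64.719)/59.5 = -1.0877.
The intermediate image is 64.719 cm to the right of lens 1, so d_o2 = L - d_i1 = 91 - 64.719 = 26.281 cm.
Applying the thin-lens equation again with f_2 = 6.5 cm and d_o2 = 26.281 cm gives d_i2 = 8.636 cm.
m_2 = -(8.636)/(26.281) = -0.3286.
Overall magnification: m = m_1 m_2 = 0.3574.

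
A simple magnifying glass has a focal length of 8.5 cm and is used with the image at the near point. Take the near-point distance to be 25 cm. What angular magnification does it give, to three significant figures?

M = 1 + D/f = 1 + 25/8.5 = 3.941.

3.94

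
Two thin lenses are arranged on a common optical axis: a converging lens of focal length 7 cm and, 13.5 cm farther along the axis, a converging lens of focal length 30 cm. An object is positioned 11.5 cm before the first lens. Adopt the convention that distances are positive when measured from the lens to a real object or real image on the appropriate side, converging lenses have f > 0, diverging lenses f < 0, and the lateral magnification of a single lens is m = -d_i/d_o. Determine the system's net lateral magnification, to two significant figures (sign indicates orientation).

First lens: d_i1 = 1/(1/7 - 1/11.5) = 17.889 cm.
m_1 = -(17.889)/11.5 = -1.5556.
This image would form 17.889 cm past lens 1, i.e. 4.389 cm beyond lens 2, so it is a virtual object for lens 2: d_o2 = 13.5 - 17.889 = -4.389 cm.
Second lens: d_i2 = 1/(1/30 - 1/(-4.389)) = 3.829 cm.
m_2 = -(3.829)/(-4.389) = 0.8724.
Overall magnification: m = m_1 m_2 = -1.3570.

-1.4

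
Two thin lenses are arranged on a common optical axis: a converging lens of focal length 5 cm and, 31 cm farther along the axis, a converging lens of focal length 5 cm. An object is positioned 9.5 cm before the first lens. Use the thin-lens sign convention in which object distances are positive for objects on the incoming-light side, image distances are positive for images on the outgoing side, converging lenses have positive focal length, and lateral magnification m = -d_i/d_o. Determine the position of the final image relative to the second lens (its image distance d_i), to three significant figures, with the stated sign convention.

6.62 cm

Applying the thin-lens equation to the first lens, 1/5 = 1/9.5 + 1/d_i1, which gives d_i1 = 10.556 cm.
The intermediate image is 10.556 cm to the right of lens 1, so d_o2 = L - d_i1 = 31 - 10.556 = 20.444 cm.
Applying the thin-lens equation again with f_2 = 5 cm and d_o2 = 20.444 cm gives d_i2 = 6.619 cm.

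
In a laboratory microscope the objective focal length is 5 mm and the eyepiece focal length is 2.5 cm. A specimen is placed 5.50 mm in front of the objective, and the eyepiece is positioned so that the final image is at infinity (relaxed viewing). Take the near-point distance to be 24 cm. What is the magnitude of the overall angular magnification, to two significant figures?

96

Convert to cm: f_obj = 5 mm = 0.5 cm; d_o = 5.50 mm = 0.55 cm.
Objective: 1/d_i = 1/f_obj - 1/d_o = 1/0.5 - 1/0.55 = 0.18182 cm^-1, so d_i = 5.500 cm.
m_obj = -d_i/d_o = -5.500/0.55 = -10.000.
Eyepiece angular magnification (image at infinity): M_eye = D/f_e = 24/2.5 = 9.600.
Overall M = m_obj x M_eye = (-10.000)(9.600) = -96.00.
|M| = 96.00.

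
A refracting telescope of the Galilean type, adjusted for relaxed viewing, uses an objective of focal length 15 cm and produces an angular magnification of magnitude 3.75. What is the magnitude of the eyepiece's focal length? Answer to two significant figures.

4.0 cm

|M| = f_obj/|f_eye|, so |f_eye| = f_obj/|M| = 15/3.75 = 4.000 cm.
(The eyepiece is diverging, so its signed focal length is -4.000 cm.)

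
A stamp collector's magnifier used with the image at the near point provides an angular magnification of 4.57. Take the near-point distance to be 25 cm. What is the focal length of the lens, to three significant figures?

For the image at the near point, M = 1 + D/f.
f = D/(M - 1) = 25/(4.57 - 1) = 7.003 cm.

7.00 cm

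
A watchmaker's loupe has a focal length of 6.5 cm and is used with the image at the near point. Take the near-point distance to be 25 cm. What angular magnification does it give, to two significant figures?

4.8

M = 1 + D/f = 1 + 25/6.5 = 4.846.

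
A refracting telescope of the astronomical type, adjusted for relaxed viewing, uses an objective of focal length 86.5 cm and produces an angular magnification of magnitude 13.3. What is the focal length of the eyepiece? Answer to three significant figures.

|M| = f_obj/f_eye, so f_eye = f_obj/|M| = 86.5/13.3 = 6.504 cm.

6.50 cm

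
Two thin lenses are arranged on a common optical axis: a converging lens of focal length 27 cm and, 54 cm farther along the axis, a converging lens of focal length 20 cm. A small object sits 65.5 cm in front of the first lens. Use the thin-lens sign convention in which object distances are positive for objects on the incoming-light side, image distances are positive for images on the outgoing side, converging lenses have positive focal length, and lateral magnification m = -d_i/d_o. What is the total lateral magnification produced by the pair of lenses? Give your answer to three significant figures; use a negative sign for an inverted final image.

Applying the thin-lens equation to the first lens, 1/27 = 1/65.5 + 1/d_i1, which gives d_i1 = 45.935 cm.
Its lateral magnification is m_1 = -d_i1/d_o1 = -(45.935)/65.5 = -0.7013.
Object distance for lens 2: d_o2 = 54 - 45.935 = 8.065 cm.
Applying the thin-lens equation again with f_2 = 20 cm and d_o2 = 8.065 cm gives d_i2 = -13.515 cm.
m_2 = -(-13.515)/(8.065) = 1.6757.
Overall magnification: m = m_1 m_2 = -1.1752.

-1.18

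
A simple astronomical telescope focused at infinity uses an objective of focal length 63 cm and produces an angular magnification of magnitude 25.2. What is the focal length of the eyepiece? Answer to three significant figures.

|M| = f_obj/f_eye, so f_eye = f_obj/|M| = 63/25.2 = 2.500 cm.

2.50 cm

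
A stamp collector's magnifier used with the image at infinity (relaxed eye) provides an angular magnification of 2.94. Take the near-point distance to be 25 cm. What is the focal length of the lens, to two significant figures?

8.5 cm

For the image at infinity, M = D/f.
f = D/M = 25/2.94 = 8.503 cm.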